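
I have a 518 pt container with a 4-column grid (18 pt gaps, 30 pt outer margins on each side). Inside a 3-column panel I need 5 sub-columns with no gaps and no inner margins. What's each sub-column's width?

Take off 60 pt of margins, leaving 458 pt.
Subtracting 3 gaps of 18 leaves 404 for 4 columns, so c = 101 pt.
3 columns plus 2 gaps: 303 + 36 = 339 pt.
With no gaps, each column is 339/5 = 67.8 pt.

67.8 pt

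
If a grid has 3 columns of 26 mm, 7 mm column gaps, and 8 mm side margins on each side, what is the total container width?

108 mm

Adding margins, columns and gutters: 16 + 78 + 14 = 108 mm.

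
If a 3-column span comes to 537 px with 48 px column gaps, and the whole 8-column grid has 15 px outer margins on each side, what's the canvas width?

3 columns + 2 column gaps: 3c + 2·48 = 537.
3c = 537 − 96 = 441, so c = 147 px.
Canvas = 2·15 + 8·147 + 7·48 = 30 + 1176 + 336 = 1542 px.

1542 px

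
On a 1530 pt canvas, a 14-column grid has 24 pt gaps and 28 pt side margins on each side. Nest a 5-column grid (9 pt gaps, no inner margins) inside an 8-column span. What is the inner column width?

159.2 pt

Subtract both margins: 1530 − 2·28 = 1474 pt.
1474 − 13·24 = 1162; ÷14 gives c = 83 pt.
8 columns plus 7 gaps: 664 + 168 = 832 pt.
5 columns + 4 gaps: 5d + 4·9 = 832.
5d = 832 − 36 = 796, so d = 159.2 pt.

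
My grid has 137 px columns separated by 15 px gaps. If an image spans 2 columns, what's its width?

289 px

Span of 2: 2·137 + 1·15 = 274 + 15 = 289 px.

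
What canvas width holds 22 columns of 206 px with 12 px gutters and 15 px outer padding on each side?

Total width: 2·15 + 22·206 + 21·12 = 4814 px.

4814 px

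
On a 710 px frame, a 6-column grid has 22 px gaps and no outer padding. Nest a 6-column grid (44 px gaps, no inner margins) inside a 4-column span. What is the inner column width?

41 px

710 − 5·22 = 600; ÷6 gives c = 100 px.
4 columns plus 3 gaps: 400 + 66 = 466 px.
Subtracting 5 gaps of 44 leaves 246 for 6 columns, so d = 41 px.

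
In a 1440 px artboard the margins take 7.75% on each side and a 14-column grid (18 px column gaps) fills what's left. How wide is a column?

1440 × (1 − 2·7.75%) = 1440 × 84.5% = 1216.8 px for the columns.
14 columns + 13 column gaps: 14c + 13·18 = 1216.8.
14c = 1216.8 − 234 = 982.8, so c = 70.2 px.

70.2 px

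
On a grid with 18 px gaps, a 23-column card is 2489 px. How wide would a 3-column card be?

2489 − 22·18 = 2093; ÷23 gives c = 91 px.
Span of 3: 3·91 + 2·18 = 273 + 36 = 309 px.

309 px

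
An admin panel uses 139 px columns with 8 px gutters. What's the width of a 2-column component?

2-column span = 2·139 + 1·8 = 286 px.

286 px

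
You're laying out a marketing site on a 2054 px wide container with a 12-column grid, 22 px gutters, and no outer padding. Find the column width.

151 px

Subtracting 11 gutters of 22 leaves 1812 for 12 columns, so c = 151 px.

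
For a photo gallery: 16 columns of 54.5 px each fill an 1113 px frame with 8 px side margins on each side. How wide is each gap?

15 px

Take off 16 px of margins, leaving 1097 px.
16 columns take 16·54.5 = 872 px; remaining 225 splits into 15 gaps.
g = 225 / 15 = 15 px.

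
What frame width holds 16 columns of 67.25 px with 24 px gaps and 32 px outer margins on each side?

1500 px

Adding margins, columns and gutters: 64 + 1076 + 360 = 1500 px.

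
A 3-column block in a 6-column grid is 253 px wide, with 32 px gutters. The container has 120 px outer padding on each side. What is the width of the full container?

778 px

3c + 2·32 = 253 → 3c = 189 → c = 63 px.
Adding margins, columns and gutters: 240 + 378 + 160 = 778 px.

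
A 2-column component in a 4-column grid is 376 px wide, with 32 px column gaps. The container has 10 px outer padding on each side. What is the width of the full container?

376 − 1·32 = 344; ÷2 gives c = 172 px.
Adding margins, columns and gutters: 20 + 688 + 96 = 804 px.

804 px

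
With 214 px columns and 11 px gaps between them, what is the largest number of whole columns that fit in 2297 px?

Each extra column adds 214 + 11 = 225 px.
(2297 + 11) / 225 = 10.26, so 10 columns fit.

10 columns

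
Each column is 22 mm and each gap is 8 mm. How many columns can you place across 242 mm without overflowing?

8 columns

8 columns: 8·22 + 7·8 = 232 mm ≤ 242.
9 columns: 262 mm > 242. So 8.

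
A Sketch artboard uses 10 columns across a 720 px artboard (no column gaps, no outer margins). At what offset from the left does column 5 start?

288 px

10c = 720 → c = 72 px.
Each column+gutter stride is 72 px; with no margin, 4 of them is 288 px.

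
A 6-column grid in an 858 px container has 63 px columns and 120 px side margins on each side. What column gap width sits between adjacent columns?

Subtract both margins: 858 − 2·120 = 618 px.
Columns use 378 px, leaving 240 px across 5 column gaps = 48 px each.

48 px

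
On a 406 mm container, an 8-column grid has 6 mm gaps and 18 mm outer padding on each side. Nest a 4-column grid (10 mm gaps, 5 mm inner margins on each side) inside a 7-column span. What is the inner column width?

Take off 36 mm of margins, leaving 370 mm.
370 − 7·6 = 328; ÷8 gives c = 41 mm.
Span of 7: 7·41 + 6·6 = 287 + 36 = 323 mm.
Inner content = 323 − 2·5 = 313 mm.
4 columns + 3 gaps: 4d + 3·10 = 313.
4d = 313 − 30 = 283, so d = 70.75 mm.

70.75 mm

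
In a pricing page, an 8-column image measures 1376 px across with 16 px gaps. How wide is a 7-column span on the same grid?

1202 px

Subtracting 7 gaps of 16 leaves 1264 for 8 columns, so c = 158 px.
Span of 7: 7·158 + 6·16 = 1106 + 96 = 1202 px.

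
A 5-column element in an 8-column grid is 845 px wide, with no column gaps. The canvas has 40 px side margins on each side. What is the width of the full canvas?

5c = 845 → c = 169 px.
Total width: 2·40 + 8·169 = 1432 px.

1432 px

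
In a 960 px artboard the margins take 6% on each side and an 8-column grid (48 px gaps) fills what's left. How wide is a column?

Each margin = 6% of 960 = 57.6 px; content = 960 − 2·57.6 = 844.8 px.
8c + 7·48 = 844.8 → 8c = 508.8 → c = 63.6 px.

63.6 px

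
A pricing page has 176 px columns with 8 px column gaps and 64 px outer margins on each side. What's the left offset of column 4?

616 px

Before column 4: the margin + 3 columns + 3 column gaps.
Offset = 64 + 3·(176 + 8) = 64 + 552 = 616 px.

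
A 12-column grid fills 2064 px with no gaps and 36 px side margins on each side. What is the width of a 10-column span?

Inside the margins: 2064 − 72 = 1992 px.
1992 / 12 = 166 px per column.
With no gaps, 10 columns span 10·166 = 1660 px.

1660 px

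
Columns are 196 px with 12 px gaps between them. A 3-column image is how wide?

612 px

3-column span = 3·196 + 2·12 = 612 px.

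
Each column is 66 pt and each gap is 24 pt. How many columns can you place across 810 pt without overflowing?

9 columns

Each extra column adds 66 + 24 = 90 pt.
(810 + 24) / 90 = 9.27, so 9 columns fit.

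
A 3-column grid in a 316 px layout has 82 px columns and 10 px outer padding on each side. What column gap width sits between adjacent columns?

25 px

Inside the margins: 316 − 20 = 296 px.
Columns use 246 px, leaving 50 px across 2 column gaps = 25 px each.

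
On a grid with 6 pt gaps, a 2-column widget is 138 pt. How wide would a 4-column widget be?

282 pt

2c + 1·6 = 138 → 2c = 132 → c = 66 pt.
4-column span = 4·66 + 3·6 = 282 pt.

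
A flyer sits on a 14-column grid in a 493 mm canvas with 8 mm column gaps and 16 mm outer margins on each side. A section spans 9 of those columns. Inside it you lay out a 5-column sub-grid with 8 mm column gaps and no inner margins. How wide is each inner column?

Take off 32 mm of margins, leaving 461 mm.
Subtracting 13 column gaps of 8 leaves 357 for 14 columns, so c = 25.5 mm.
9 columns plus 8 column gaps: 229.5 + 64 = 293.5 mm.
Subtracting 4 column gaps of 8 leaves 261.5 for 5 columns, so d = 52.3 mm.

52.3 mm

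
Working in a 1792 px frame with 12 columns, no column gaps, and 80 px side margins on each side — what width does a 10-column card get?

1360 px

Content width = 1792 − 2·80 = 1632 px.
With no column gaps, each column is 1632/12 = 136 px.
10-column span = 10·136 = 1360 px.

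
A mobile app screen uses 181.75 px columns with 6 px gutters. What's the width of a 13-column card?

Span of 13: 13·181.75 + 12·6 = 2362.75 + 72 = 2434.75 px.

2434.75 px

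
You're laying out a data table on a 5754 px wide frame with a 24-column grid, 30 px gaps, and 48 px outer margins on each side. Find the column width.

Inside the margins: 5754 − 96 = 5658 px.
Subtracting 23 gaps of 30 leaves 4968 for 24 columns, so c = 207 px.

207 px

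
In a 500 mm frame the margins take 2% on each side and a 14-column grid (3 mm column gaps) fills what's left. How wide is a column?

31.5 mm

500 × (1 − 2·2%) = 500 × 96% = 480 mm for the columns.
480 − 13·3 = 441; ÷14 gives c = 31.5 mm.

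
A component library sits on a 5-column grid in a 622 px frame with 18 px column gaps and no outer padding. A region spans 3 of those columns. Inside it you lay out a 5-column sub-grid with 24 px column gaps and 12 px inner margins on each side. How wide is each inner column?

49.2 px

622 − 4·18 = 550; ÷5 gives c = 110 px.
3-column span = 3·110 + 2·18 = 366 px.
Inner content = 366 − 2·12 = 342 px.
Subtracting 4 column gaps of 24 leaves 246 for 5 columns, so d = 49.2 px.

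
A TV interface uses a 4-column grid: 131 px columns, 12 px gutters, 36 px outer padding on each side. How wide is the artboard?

632 px

Artboard = 2·36 + 4·131 + 3·12 = 72 + 524 + 36 = 632 px.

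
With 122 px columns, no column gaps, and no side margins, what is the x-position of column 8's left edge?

854 px

Before column 8: 7 columns + 7 column gaps.
Offset = 7·(122 + 0) = 7·122 = 854 px.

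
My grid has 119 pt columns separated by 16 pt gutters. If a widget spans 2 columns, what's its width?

254 pt

2 columns plus 1 gutter: 238 + 16 = 254 pt.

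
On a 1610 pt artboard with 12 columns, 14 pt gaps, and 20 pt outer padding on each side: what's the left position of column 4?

Inside the margins: 1610 − 40 = 1570 pt.
1570 − 11·14 = 1416; ÷12 gives c = 118 pt.
Each column+gutter stride is 132 pt; 3 of them past the 20 pt margin is 20 + 396 = 416 pt.

416 pt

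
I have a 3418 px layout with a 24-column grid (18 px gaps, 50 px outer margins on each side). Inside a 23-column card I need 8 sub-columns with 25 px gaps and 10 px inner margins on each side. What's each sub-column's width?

373 px

Subtract both margins: 3418 − 2·50 = 3318 px.
3318 − 23·18 = 2904; ÷24 gives c = 121 px.
23-column span = 23·121 + 22·18 = 3179 px.
Inner content = 3179 − 2·10 = 3159 px.
8 columns + 7 gaps: 8d + 7·25 = 3159.
8d = 3159 − 175 = 2984, so d = 373 px.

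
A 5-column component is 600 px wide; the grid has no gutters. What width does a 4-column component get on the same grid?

5c = 600 → c = 120 px.
4-column span = 4·120 = 480 px.

480 px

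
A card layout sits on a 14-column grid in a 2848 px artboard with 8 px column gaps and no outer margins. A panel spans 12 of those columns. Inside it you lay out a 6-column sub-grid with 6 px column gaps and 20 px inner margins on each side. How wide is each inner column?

Subtracting 13 column gaps of 8 leaves 2744 for 14 columns, so c = 196 px.
12 columns plus 11 column gaps: 2352 + 88 = 2440 px.
Inner content = 2440 − 2·20 = 2400 px.
6 columns + 5 column gaps: 6d + 5·6 = 2400.
6d = 2400 − 30 = 2370, so d = 395 px.

395 px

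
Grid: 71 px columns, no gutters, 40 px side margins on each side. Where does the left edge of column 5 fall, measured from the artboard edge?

324 px

Before column 5: the margin + 4 columns + 4 gutters.
Offset = 40 + 4·(71 + 0) = 40 + 284 = 324 px.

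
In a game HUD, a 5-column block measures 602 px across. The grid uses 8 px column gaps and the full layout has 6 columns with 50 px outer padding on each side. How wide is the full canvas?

824 px

Subtracting 4 column gaps of 8 leaves 570 for 5 columns, so c = 114 px.
Adding margins, columns and gutters: 100 + 684 + 40 = 824 px.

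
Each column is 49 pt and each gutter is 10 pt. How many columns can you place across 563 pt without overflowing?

9 columns

9 columns: 9·49 + 8·10 = 521 pt ≤ 563.
10 columns: 580 pt > 563. So 9.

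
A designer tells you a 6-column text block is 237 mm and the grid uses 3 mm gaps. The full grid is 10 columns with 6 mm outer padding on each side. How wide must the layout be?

409 mm

6 columns + 5 gaps: 6c + 5·3 = 237.
6c = 237 − 15 = 222, so c = 37 mm.
Adding margins, columns and gutters: 12 + 370 + 27 = 409 mm.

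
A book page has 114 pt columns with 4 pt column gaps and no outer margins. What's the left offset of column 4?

Before column 4: 3 columns + 3 column gaps.
Offset = 3·(114 + 4) = 3·118 = 354 pt.

354 pt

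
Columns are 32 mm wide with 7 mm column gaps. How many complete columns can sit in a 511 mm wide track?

13 columns

13 columns: 13·32 + 12·7 = 500 mm ≤ 511.
14 columns: 539 mm > 511. So 13.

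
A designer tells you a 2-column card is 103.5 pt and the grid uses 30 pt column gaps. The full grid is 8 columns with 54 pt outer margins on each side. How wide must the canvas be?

2 columns + 1 column gap: 2c + 1·30 = 103.5.
2c = 103.5 − 30 = 73.5, so c = 36.75 pt.
Canvas = 2·54 + 8·36.75 + 7·30 = 108 + 294 + 210 = 612 pt.

612 pt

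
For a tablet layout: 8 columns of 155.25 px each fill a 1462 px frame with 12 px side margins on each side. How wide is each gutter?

28 px

Take off 24 px of margins, leaving 1438 px.
Columns use 1242 px, leaving 196 px across 7 gutters = 28 px each.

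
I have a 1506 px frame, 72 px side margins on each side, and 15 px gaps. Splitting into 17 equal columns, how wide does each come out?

Content width = 1506 − 2·72 = 1362 px.
1362 − 16·15 = 1122; ÷17 gives c = 66 px.

66 px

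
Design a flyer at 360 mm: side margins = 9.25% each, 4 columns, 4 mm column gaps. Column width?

360 × (1 − 2·9.25%) = 360 × 81.5% = 293.4 mm for the columns.
293.4 − 3·4 = 281.4; ÷4 gives c = 70.35 mm.

70.35 mm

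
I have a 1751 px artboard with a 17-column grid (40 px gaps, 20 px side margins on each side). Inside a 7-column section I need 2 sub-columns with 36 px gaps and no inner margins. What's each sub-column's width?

322.5 px

Take off 40 px of margins, leaving 1711 px.
Subtracting 16 gaps of 40 leaves 1071 for 17 columns, so c = 63 px.
7-column span = 7·63 + 6·40 = 681 px.
681 − 1·36 = 645; ÷2 gives d = 322.5 px.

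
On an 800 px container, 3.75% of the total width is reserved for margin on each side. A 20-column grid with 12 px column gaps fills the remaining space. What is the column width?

25.6 px

800 × (1 − 2·3.75%) = 800 × 92.5% = 740 px for the columns.
20 columns + 19 column gaps: 20c + 19·12 = 740.
20c = 740 − 228 = 512, so c = 25.6 px.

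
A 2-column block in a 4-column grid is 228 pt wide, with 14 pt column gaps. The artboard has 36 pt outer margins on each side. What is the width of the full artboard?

542 pt

228 − 1·14 = 214; ÷2 gives c = 107 pt.
Total width: 2·36 + 4·107 + 3·14 = 542 pt.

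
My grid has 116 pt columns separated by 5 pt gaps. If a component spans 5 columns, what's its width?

5 columns plus 4 gaps: 580 + 20 = 600 pt.

600 pt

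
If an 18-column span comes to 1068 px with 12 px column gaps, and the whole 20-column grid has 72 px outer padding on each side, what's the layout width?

Subtracting 17 column gaps of 12 leaves 864 for 18 columns, so c = 48 px.
Adding margins, columns and gutters: 144 + 960 + 228 = 1332 px.

1332 px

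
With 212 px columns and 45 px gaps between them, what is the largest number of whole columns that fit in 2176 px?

k columns need k·212 + (k−1)·45 = k·257 − 45.
k·257 − 45 ≤ 2176 → k ≤ 2221 / 257 ≈ 8.64, so k = 8.

8 columns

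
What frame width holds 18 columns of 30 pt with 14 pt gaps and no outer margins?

778 pt

Summing: 540 + 238 = 778 pt.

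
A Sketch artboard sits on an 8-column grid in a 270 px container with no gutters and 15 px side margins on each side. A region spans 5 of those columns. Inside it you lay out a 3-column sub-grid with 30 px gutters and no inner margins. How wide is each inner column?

30 px

Inside the margins: 270 − 30 = 240 px.
240 / 8 = 30 px per column.
5-column span = 5·30 = 150 px.
3 columns + 2 gutters: 3d + 2·30 = 150.
3d = 150 − 60 = 90, so d = 30 px.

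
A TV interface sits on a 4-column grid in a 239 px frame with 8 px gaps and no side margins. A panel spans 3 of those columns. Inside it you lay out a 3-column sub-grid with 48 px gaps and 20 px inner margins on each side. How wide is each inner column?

13.75 px

4 columns + 3 gaps: 4c + 3·8 = 239.
4c = 239 − 24 = 215, so c = 53.75 px.
3 columns plus 2 gaps: 161.25 + 16 = 177.25 px.
Inner content = 177.25 − 2·20 = 137.25 px.
3 columns + 2 gaps: 3d + 2·48 = 137.25.
3d = 137.25 − 96 = 41.25, so d = 13.75 px.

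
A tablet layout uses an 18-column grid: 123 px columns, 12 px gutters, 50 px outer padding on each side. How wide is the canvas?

Total width: 2·50 + 18·123 + 17·12 = 2518 px.

2518 px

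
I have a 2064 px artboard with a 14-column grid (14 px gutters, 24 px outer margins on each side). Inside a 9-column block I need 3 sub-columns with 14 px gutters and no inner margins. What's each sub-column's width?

421 px

Take off 48 px of margins, leaving 2016 px.
2016 − 13·14 = 1834; ÷14 gives c = 131 px.
Span of 9: 9·131 + 8·14 = 1179 + 112 = 1291 px.
3d + 2·14 = 1291 → 3d = 1263 → d = 421 px.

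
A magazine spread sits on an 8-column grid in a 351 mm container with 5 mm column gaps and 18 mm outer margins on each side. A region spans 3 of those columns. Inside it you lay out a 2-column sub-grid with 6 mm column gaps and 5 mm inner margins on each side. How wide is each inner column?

Take off 36 mm of margins, leaving 315 mm.
8 columns + 7 column gaps: 8c + 7·5 = 315.
8c = 315 − 35 = 280, so c = 35 mm.
3 columns plus 2 column gaps: 105 + 10 = 115 mm.
Inner content = 115 − 2·5 = 105 mm.
Subtracting 1 column gap of 6 leaves 99 for 2 columns, so d = 49.5 mm.

49.5 mm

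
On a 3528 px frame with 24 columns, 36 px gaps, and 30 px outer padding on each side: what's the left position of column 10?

1344 px

Inside the margins: 3528 − 60 = 3468 px.
24 columns + 23 gaps: 24c + 23·36 = 3468.
24c = 3468 − 828 = 2640, so c = 110 px.
Each column+gutter stride is 146 px; 9 of them past the 30 px margin is 30 + 1314 = 1344 px.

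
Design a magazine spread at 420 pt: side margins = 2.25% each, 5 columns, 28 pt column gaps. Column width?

Each margin = 2.25% of 420 = 9.45 pt; content = 420 − 2·9.45 = 401.1 pt.
5c + 4·28 = 401.1 → 5c = 289.1 → c = 57.82 pt.

57.82 pt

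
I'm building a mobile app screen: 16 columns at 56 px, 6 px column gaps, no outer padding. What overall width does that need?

986 px

Container = 16·56 + 15·6 = 896 + 90 = 986 px.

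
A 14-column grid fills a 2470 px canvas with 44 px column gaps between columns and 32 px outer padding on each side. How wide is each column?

131 px

Subtract both margins: 2470 − 2·32 = 2406 px.
14 columns + 13 column gaps: 14c + 13·44 = 2406.
14c = 2406 − 572 = 1834, so c = 131 px.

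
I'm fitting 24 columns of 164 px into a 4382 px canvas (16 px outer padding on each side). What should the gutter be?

18 px

Content width = 4382 − 2·16 = 4350 px.
24 columns take 24·164 = 3936 px; remaining 414 splits into 23 gutters.
g = 414 / 23 = 18 px.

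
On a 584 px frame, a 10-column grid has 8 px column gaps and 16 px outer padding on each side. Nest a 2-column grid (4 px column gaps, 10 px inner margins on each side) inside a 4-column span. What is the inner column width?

96 px

Inside the margins: 584 − 32 = 552 px.
10 columns + 9 column gaps: 10c + 9·8 = 552.
10c = 552 − 72 = 480, so c = 48 px.
4-column span = 4·48 + 3·8 = 216 px.
Inner content = 216 − 2·10 = 196 px.
2 columns + 1 column gap: 2d + 1·4 = 196.
2d = 196 − 4 = 192, so d = 96 px.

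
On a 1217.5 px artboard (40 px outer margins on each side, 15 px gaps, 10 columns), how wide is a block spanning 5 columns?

Take off 80 px of margins, leaving 1137.5 px.
10 columns + 9 gaps: 10c + 9·15 = 1137.5.
10c = 1137.5 − 135 = 1002.5, so c = 100.25 px.
Span of 5: 5·100.25 + 4·15 = 501.25 + 60 = 561.25 px.

561.25 px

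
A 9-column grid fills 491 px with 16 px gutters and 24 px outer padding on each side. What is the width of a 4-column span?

Subtract both margins: 491 − 2·24 = 443 px.
9c + 8·16 = 443 → 9c = 315 → c = 35 px.
4 columns plus 3 gutters: 140 + 48 = 188 px.

188 px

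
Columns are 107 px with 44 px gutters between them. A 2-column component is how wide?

258 px

2 columns plus 1 gutter: 214 + 44 = 258 px.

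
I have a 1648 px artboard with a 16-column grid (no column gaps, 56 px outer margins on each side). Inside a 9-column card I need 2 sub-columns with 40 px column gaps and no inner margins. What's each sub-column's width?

Take off 112 px of margins, leaving 1536 px.
With no column gaps, each column is 1536/16 = 96 px.
With no column gaps, 9 columns span 9·96 = 864 px.
2 columns + 1 column gap: 2d + 1·40 = 864.
2d = 864 − 40 = 824, so d = 412 px.

412 px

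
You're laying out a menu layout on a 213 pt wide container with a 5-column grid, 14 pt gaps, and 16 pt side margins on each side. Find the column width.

Subtract both margins: 213 − 2·16 = 181 pt.
5c + 4·14 = 181 → 5c = 125 → c = 25 pt.

25 pt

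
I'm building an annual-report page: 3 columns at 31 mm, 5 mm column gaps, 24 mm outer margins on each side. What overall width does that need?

151 mm

Total width: 2·24 + 3·31 + 2·5 = 151 mm.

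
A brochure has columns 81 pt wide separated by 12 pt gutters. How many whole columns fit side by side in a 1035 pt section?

11 columns

11 columns: 11·81 + 10·12 = 1011 pt ≤ 1035.
12 columns: 1104 pt > 1035. So 11.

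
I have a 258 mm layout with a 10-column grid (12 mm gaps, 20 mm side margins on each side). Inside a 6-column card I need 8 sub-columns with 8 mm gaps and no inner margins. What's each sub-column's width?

8.75 mm

Take off 40 mm of margins, leaving 218 mm.
10c + 9·12 = 218 → 10c = 110 → c = 11 mm.
Span of 6: 6·11 + 5·12 = 66 + 60 = 126 mm.
126 − 7·8 = 70; ÷8 gives d = 8.75 mm.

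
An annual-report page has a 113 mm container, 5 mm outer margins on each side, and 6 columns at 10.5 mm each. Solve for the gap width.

8 mm

Subtract both margins: 113 − 2·5 = 103 mm.
6 columns take 6·10.5 = 63 mm; remaining 40 splits into 5 gaps.
g = 40 / 5 = 8 mm.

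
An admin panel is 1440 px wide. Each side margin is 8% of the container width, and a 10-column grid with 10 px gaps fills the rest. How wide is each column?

111.96 px

Each margin = 8% of 1440 = 115.2 px; content = 1440 − 2·115.2 = 1209.6 px.
1209.6 − 9·10 = 1119.6; ÷10 gives c = 111.96 px.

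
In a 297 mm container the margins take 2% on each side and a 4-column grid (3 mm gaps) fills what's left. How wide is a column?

297 × (1 − 2·2%) = 297 × 96% = 285.12 mm for the columns.
4c + 3·3 = 285.12 → 4c = 276.12 → c = 69.03 mm.

69.03 mm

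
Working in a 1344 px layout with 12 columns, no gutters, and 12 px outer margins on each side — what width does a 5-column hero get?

550 px

Inside the margins: 1344 − 24 = 1320 px.
12c = 1320 → c = 110 px.
With no gutters, 5 columns span 5·110 = 550 px.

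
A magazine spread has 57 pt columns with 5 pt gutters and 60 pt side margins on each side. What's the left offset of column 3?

184 pt

Before column 3: the margin + 2 columns + 2 gutters.
Offset = 60 + 2·(57 + 5) = 60 + 124 = 184 pt.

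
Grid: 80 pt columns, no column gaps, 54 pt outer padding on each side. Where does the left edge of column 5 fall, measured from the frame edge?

Each column+gutter stride is 80 pt; 4 of them past the 54 pt margin is 54 + 320 = 374 pt.

374 pt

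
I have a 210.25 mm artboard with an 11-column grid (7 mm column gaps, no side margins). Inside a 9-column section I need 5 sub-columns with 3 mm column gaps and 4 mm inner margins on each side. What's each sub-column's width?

210.25 − 10·7 = 140.25; ÷11 gives c = 12.75 mm.
Span of 9: 9·12.75 + 8·7 = 114.75 + 56 = 170.75 mm.
Inner content = 170.75 − 2·4 = 162.75 mm.
Subtracting 4 column gaps of 3 leaves 150.75 for 5 columns, so d = 30.15 mm.

30.15 mm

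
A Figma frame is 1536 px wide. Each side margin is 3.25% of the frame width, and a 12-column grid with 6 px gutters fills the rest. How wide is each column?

Margins: 3.25% × 1536 = 49.92 px each, so content = 1536 − 99.84 = 1436.16 px.
12 columns + 11 gutters: 12c + 11·6 = 1436.16.
12c = 1436.16 − 66 = 1370.16, so c = 114.18 px.

114.18 px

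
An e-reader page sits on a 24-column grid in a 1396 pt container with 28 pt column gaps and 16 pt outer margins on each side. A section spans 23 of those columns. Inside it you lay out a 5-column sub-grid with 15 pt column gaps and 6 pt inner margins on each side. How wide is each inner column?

Outer content = 1396 − 2·16 = 1364 pt.
24c + 23·28 = 1364 → 24c = 720 → c = 30 pt.
Span of 23: 23·30 + 22·28 = 690 + 616 = 1306 pt.
Inner content = 1306 − 2·6 = 1294 pt.
Subtracting 4 column gaps of 15 leaves 1234 for 5 columns, so d = 246.8 pt.

246.8 pt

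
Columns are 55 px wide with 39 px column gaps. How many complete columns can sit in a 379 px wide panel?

4 columns

4 columns: 4·55 + 3·39 = 337 px ≤ 379.
5 columns: 431 px > 379. So 4.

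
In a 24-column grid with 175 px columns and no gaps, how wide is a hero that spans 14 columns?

With no gaps, 14 columns span 14·175 = 2450 px.

2450 px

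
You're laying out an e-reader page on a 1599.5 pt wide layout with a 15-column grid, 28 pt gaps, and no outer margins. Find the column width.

80.5 pt

1599.5 − 14·28 = 1207.5; ÷15 gives c = 80.5 pt.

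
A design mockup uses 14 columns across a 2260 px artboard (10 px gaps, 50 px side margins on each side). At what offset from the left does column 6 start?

825 px

Subtract both margins: 2260 − 2·50 = 2160 px.
2160 − 13·10 = 2030; ÷14 gives c = 145 px.
Before column 6: the margin + 5 columns + 5 gaps.
Offset = 50 + 5·(145 + 10) = 50 + 775 = 825 px.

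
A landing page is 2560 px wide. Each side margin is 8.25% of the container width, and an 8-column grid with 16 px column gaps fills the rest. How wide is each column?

253.2 px

Each margin = 8.25% of 2560 = 211.2 px; content = 2560 − 2·211.2 = 2137.6 px.
8c + 7·16 = 2137.6 → 8c = 2025.6 → c = 253.2 px.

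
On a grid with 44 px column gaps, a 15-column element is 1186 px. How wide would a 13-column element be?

1186 − 14·44 = 570; ÷15 gives c = 38 px.
13-column span = 13·38 + 12·44 = 1022 px.

1022 px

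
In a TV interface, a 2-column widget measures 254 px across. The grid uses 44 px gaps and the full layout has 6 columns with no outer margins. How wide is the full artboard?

2 columns + 1 gap: 2c + 1·44 = 254.
2c = 254 − 44 = 210, so c = 105 px.
Summing: 630 + 220 = 850 px.

850 px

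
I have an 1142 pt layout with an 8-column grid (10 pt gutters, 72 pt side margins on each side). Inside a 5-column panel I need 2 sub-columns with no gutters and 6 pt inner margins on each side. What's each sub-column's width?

304 pt

Subtract both margins: 1142 − 2·72 = 998 pt.
8 columns + 7 gutters: 8c + 7·10 = 998.
8c = 998 − 70 = 928, so c = 116 pt.
5-column span = 5·116 + 4·10 = 620 pt.
Inner content = 620 − 2·6 = 608 pt.
608 / 2 = 304 pt per column.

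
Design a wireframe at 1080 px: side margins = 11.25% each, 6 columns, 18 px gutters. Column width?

Margins: 11.25% × 1080 = 121.5 px each, so content = 1080 − 243 = 837 px.
Subtracting 5 gutters of 18 leaves 747 for 6 columns, so c = 124.5 px.

124.5 px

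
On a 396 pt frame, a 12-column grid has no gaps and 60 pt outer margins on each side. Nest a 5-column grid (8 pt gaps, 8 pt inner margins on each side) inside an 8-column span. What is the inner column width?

27.2 pt

Take off 120 pt of margins, leaving 276 pt.
12c = 276 → c = 23 pt.
With no gaps, 8 columns span 8·23 = 184 pt.
Inner content = 184 − 2·8 = 168 pt.
5d + 4·8 = 168 → 5d = 136 → d = 27.2 pt.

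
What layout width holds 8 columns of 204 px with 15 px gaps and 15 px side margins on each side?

1767 px

Layout = 2·15 + 8·204 + 7·15 = 30 + 1632 + 105 = 1767 px.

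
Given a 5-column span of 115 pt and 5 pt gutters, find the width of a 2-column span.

5c + 4·5 = 115 → 5c = 95 → c = 19 pt.
2-column span = 2·19 + 1·5 = 43 pt.

43 pt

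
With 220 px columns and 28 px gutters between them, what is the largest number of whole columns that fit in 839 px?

3 columns: 3·220 + 2·28 = 716 px ≤ 839.
4 columns: 964 px > 839. So 3.

3 columns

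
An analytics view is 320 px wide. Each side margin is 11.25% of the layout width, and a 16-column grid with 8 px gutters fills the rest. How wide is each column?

8 px

320 × (1 − 2·11.25%) = 320 × 77.5% = 248 px for the columns.
16 columns + 15 gutters: 16c + 15·8 = 248.
16c = 248 − 120 = 128, so c = 8 px.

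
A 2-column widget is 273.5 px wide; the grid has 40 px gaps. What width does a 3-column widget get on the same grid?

430.25 px

Subtracting 1 gap of 40 leaves 233.5 for 2 columns, so c = 116.75 px.
3 columns plus 2 gaps: 350.25 + 80 = 430.25 px.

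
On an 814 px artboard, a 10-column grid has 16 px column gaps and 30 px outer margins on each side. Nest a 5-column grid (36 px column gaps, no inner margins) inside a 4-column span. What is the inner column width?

29.6 px

Outer content = 814 − 2·30 = 754 px.
Subtracting 9 column gaps of 16 leaves 610 for 10 columns, so c = 61 px.
4-column span = 4·61 + 3·16 = 292 px.
5 columns + 4 column gaps: 5d + 4·36 = 292.
5d = 292 − 144 = 148, so d = 29.6 px.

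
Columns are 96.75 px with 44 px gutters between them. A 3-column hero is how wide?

378.25 px

Span of 3: 3·96.75 + 2·44 = 290.25 + 88 = 378.25 px.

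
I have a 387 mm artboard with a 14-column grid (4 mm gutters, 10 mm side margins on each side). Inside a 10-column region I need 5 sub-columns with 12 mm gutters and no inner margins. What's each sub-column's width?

Subtract both margins: 387 − 2·10 = 367 mm.
14c + 13·4 = 367 → 14c = 315 → c = 22.5 mm.
10 columns plus 9 gutters: 225 + 36 = 261 mm.
261 − 4·12 = 213; ÷5 gives d = 42.6 mm.

42.6 mm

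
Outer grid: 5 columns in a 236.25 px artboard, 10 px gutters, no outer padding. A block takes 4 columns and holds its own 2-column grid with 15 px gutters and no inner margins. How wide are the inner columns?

86 px

5 columns + 4 gutters: 5c + 4·10 = 236.25.
5c = 236.25 − 40 = 196.25, so c = 39.25 px.
4 columns plus 3 gutters: 157 + 30 = 187 px.
2 columns + 1 gutter: 2d + 1·15 = 187.
2d = 187 − 15 = 172, so d = 86 px.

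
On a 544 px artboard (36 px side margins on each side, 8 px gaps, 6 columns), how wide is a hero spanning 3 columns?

Content width = 544 − 2·36 = 472 px.
Subtracting 5 gaps of 8 leaves 432 for 6 columns, so c = 72 px.
3 columns plus 2 gaps: 216 + 16 = 232 px.

232 px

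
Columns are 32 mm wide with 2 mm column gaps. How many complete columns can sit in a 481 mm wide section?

14 columns

k columns need k·32 + (k−1)·2 = k·34 − 2.
k·34 − 2 ≤ 481 → k ≤ 483 / 34 ≈ 14.21, so k = 14.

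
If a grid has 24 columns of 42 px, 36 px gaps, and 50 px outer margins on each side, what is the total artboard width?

Artboard = 2·50 + 24·42 + 23·36 = 100 + 1008 + 828 = 1936 px.

1936 px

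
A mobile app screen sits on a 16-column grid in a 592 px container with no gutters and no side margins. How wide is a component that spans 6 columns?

16c = 592 → c = 37 px.
With no gutters, 6 columns span 6·37 = 222 px.

222 px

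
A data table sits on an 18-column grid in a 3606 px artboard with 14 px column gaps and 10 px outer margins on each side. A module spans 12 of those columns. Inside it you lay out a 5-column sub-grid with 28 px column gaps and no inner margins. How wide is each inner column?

454.8 px

Take off 20 px of margins, leaving 3586 px.
Subtracting 17 column gaps of 14 leaves 3348 for 18 columns, so c = 186 px.
12-column span = 12·186 + 11·14 = 2386 px.
2386 − 4·28 = 2274; ÷5 gives d = 454.8 px.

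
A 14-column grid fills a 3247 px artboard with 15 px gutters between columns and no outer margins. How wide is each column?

218 px

14 columns + 13 gutters: 14c + 13·15 = 3247.
14c = 3247 − 195 = 3052, so c = 218 px.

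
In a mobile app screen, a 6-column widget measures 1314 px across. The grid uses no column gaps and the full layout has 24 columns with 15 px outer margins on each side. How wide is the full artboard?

With no column gaps, each column is 1314/6 = 219 px.
Artboard = 2·15 + 24·219 = 30 + 5256 = 5286 px.

5286 px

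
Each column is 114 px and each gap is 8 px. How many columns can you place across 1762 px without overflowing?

14 columns

Each extra column adds 114 + 8 = 122 px.
(1762 + 8) / 122 = 14.51, so 14 columns fit.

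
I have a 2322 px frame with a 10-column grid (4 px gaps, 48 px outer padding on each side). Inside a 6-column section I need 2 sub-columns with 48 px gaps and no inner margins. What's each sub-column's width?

643 px

Subtract both margins: 2322 − 2·48 = 2226 px.
10c + 9·4 = 2226 → 10c = 2190 → c = 219 px.
Span of 6: 6·219 + 5·4 = 1314 + 20 = 1334 px.
2 columns + 1 gap: 2d + 1·48 = 1334.
2d = 1334 − 48 = 1286, so d = 643 px.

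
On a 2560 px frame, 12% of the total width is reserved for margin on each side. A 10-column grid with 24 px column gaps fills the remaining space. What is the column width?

172.96 px

Each margin = 12% of 2560 = 307.2 px; content = 2560 − 2·307.2 = 1945.6 px.
10 columns + 9 column gaps: 10c + 9·24 = 1945.6.
10c = 1945.6 − 216 = 1729.6, so c = 172.96 px.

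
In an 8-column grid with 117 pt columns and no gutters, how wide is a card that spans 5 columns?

585 pt

5-column span = 5·117 = 585 pt.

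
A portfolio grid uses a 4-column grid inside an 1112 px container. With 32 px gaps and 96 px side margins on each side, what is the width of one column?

Subtract both margins: 1112 − 2·96 = 920 px.
920 − 3·32 = 824; ÷4 gives c = 206 px.

206 px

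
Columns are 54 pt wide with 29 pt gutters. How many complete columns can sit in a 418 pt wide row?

5 columns

Each extra column adds 54 + 29 = 83 pt.
(418 + 29) / 83 = 5.39, so 5 columns fit.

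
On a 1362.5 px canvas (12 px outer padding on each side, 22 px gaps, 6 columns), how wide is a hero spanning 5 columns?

Take off 24 px of margins, leaving 1338.5 px.
1338.5 − 5·22 = 1228.5; ÷6 gives c = 204.75 px.
5-column span = 5·204.75 + 4·22 = 1111.75 px.

1111.75 px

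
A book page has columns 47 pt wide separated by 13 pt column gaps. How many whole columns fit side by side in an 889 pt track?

k columns need k·47 + (k−1)·13 = k·60 − 13.
k·60 − 13 ≤ 889 → k ≤ 902 / 60 ≈ 15.03, so k = 15.

15 columns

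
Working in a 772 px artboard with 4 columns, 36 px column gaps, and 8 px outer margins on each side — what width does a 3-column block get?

Take off 16 px of margins, leaving 756 px.
Subtracting 3 column gaps of 36 leaves 648 for 4 columns, so c = 162 px.
3 columns plus 2 column gaps: 486 + 72 = 558 px.

558 px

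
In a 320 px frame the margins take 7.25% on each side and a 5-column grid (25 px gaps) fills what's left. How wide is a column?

34.72 px

320 × (1 − 2·7.25%) = 320 × 85.5% = 273.6 px for the columns.
273.6 − 4·25 = 173.6; ÷5 gives c = 34.72 px.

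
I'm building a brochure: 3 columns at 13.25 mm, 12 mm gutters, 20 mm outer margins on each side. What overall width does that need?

103.75 mm

Adding margins, columns and gutters: 40 + 39.75 + 24 = 103.75 mm.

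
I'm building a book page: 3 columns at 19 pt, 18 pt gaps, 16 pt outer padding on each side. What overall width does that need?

125 pt

Total width: 2·16 + 3·19 + 2·18 = 125 pt.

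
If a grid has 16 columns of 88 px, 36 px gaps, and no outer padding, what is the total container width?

1948 px

Summing: 1408 + 540 = 1948 px.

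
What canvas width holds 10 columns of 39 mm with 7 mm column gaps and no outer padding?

453 mm

Summing: 390 + 63 = 453 mm.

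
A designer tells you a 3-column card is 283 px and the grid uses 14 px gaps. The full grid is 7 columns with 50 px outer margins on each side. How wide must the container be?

283 − 2·14 = 255; ÷3 gives c = 85 px.
Adding margins, columns and gutters: 100 + 595 + 84 = 779 px.

779 px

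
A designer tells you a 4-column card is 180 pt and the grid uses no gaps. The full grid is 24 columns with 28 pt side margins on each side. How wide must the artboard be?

180 / 4 = 45 pt per column.
Summing: 56 + 1080 = 1136 pt.

1136 pt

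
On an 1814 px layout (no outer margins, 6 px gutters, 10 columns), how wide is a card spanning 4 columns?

722 px

10c + 9·6 = 1814 → 10c = 1760 → c = 176 px.
Span of 4: 4·176 + 3·6 = 704 + 18 = 722 px.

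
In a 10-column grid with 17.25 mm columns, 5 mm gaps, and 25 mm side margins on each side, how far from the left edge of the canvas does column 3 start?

Each column+gutter stride is 22.25 mm; 2 of them past the 25 mm margin is 25 + 44.5 = 69.5 mm.

69.5 mm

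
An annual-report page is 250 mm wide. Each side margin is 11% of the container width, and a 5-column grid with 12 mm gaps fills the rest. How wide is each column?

Each margin = 11% of 250 = 27.5 mm; content = 250 − 2·27.5 = 195 mm.
195 − 4·12 = 147; ÷5 gives c = 29.4 mm.

29.4 mm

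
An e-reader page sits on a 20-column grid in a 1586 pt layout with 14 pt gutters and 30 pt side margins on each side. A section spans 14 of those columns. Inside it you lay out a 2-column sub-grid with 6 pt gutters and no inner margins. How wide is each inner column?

529 pt

Take off 60 pt of margins, leaving 1526 pt.
Subtracting 19 gutters of 14 leaves 1260 for 20 columns, so c = 63 pt.
14-column span = 14·63 + 13·14 = 1064 pt.
2 columns + 1 gutter: 2d + 1·6 = 1064.
2d = 1064 − 6 = 1058, so d = 529 pt.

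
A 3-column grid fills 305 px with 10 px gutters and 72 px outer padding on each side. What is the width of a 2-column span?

Subtract both margins: 305 − 2·72 = 161 px.
3c + 2·10 = 161 → 3c = 141 → c = 47 px.
2-column span = 2·47 + 1·10 = 104 px.

104 px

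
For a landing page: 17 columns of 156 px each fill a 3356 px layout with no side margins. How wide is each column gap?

17·156 + 16g = 3356 → 16g = 704 → g = 44 px.

44 px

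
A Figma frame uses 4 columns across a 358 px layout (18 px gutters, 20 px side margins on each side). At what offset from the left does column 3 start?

Content = 358 − 2·20 = 318 px.
318 − 3·18 = 264; ÷4 gives c = 66 px.
Before column 3: the margin + 2 columns + 2 gutters.
Offset = 20 + 2·(66 + 18) = 20 + 168 = 188 px.

188 px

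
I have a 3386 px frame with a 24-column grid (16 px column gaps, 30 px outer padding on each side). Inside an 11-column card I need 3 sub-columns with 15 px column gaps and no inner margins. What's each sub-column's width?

495.25 px

Inside the margins: 3386 − 60 = 3326 px.
Subtracting 23 column gaps of 16 leaves 2958 for 24 columns, so c = 123.25 px.
11-column span = 11·123.25 + 10·16 = 1515.75 px.
3d + 2·15 = 1515.75 → 3d = 1485.75 → d = 495.25 px.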